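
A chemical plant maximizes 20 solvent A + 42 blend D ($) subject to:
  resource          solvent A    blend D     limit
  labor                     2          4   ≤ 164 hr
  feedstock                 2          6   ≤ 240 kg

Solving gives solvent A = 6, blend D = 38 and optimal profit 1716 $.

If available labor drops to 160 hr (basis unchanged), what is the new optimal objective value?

1680

Check each constraint at x*: labor 164/164 (tight); feedstock 240/240 (tight).
From A_Bᵀ y = c: 2·y_labor + 2·y_feedstock = 20; 4·y_labor + 6·y_feedstock = 42.
→ y_labor = 9 and y_feedstock = 1.
Δz = y_labor·Δb = 9 × (-4) = -36, so new z* = 1716 − 36 = 1680.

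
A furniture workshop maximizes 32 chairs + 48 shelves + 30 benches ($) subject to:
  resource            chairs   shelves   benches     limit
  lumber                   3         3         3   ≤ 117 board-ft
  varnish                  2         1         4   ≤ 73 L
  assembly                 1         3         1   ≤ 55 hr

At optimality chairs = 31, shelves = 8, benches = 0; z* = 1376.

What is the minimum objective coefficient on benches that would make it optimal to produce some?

At the optimum: lumber uses 117 of 117 (binding); varnish uses 70 of 73 (slack = 3); assembly uses 55 of 55 (binding).
Since varnish is not tight, its dual is 0.
Dual feasibility on the basic columns requires 3·y_lumber + 1·y_assembly = 32, 3·y_lumber + 3·y_assembly = 48.
→ y_lumber = 8 and y_assembly = 8.
benches enters the basis when its profit ≥ yᵀa₃ = 8·3 + 8·1 = 32.

32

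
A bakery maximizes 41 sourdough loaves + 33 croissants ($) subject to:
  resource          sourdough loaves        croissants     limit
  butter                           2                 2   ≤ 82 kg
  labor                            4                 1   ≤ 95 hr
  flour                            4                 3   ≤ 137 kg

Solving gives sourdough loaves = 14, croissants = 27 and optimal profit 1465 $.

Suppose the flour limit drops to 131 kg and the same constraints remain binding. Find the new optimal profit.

At the optimum: butter uses 82 of 82 (binding); labor uses 83 of 95 (slack = 12); flour uses 137 of 137 (binding).
By complementary slackness, y = 0 for the non-binding constraint.
Dual feasibility on the basic columns requires 2·y_butter + 4·y_flour = 41, 2·y_butter + 3·y_flour = 33.
Solving: y_butter = 4.5, y_flour = 8.
Δz = y_flour·Δb = 8 × (-6) = -48, so new z* = 1465 − 48 = 1417.

1417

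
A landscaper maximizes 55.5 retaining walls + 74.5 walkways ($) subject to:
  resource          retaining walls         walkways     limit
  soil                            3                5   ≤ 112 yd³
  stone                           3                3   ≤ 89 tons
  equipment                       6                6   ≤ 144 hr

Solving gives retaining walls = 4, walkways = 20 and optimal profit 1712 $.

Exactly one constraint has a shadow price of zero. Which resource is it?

soil: 112/112 (binding)
stone: 72/89 (slack 17)
equipment: 144/144 (binding)
By complementary slackness, a constraint with positive slack has shadow price 0 → stone.

stone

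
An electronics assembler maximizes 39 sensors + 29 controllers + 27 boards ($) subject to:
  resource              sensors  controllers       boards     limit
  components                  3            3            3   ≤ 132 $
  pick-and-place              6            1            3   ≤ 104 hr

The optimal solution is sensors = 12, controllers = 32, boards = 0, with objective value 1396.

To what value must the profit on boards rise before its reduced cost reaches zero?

Check each constraint at x*: components 132/132 (tight); pick-and-place 104/104 (tight).
Dual feasibility on the basic columns requires 3·y_components + 6·y_pick-and-place = 39, 3·y_components + 1·y_pick-and-place = 29.
This yields shadow prices y_components = 9, y_pick-and-place = 2.
boards enters the basis when its profit ≥ yᵀa₃ = 9·3 + 2·3 = 33.

33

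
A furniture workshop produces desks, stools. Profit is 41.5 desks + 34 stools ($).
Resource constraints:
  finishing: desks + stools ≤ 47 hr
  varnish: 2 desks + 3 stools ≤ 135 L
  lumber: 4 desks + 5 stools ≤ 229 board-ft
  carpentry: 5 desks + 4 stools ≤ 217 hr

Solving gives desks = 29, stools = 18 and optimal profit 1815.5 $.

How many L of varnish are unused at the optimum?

23

varnish used = 2·29 + 3·18 = 112; slack = 135 − 112 = 23.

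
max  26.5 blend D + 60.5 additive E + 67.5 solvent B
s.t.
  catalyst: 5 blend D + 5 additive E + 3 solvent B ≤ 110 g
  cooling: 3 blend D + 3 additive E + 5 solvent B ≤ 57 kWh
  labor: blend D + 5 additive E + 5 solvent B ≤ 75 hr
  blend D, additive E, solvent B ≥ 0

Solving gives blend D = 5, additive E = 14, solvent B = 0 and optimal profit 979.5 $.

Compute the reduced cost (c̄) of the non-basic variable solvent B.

Check each constraint at x*: catalyst 95/110 (slack 15); cooling 57/57 (tight); labor 75/75 (tight).
By complementary slackness, y = 0 for the non-binding constraint.
Dual feasibility on the basic columns requires 3·y_cooling + 1·y_labor = 26.5, 3·y_cooling + 5·y_labor = 60.5.
Solving: y_cooling = 6, y_labor = 8.5.
Reduced cost of solvent B: c₃ − yᵀa₃ = 67.5 − (6·5 + 8.5·5) = 67.5 − 72.5 = -5.

-5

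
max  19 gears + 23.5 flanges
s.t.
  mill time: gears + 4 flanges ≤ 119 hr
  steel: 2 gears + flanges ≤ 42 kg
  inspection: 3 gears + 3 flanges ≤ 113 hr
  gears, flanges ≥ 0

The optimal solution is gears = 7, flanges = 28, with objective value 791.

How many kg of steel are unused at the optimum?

steel used = 2·7 + 1·28 = 42; slack = 42 − 42 = 0.

0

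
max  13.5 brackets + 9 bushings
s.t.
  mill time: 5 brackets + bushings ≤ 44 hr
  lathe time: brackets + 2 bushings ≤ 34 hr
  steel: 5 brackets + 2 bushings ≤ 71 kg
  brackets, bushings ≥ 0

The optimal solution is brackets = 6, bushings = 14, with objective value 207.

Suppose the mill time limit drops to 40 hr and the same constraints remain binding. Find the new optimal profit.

At the optimum: mill time uses 44 of 44 (binding); lathe time uses 34 of 34 (binding); steel uses 58 of 71 (slack = 13).
By complementary slackness, y = 0 for the non-binding constraint.
The binding rows give the dual system: 5·y_mill time + 1·y_lathe time = 13.5 and 1·y_mill time + 2·y_lathe time = 9.
→ y_mill time = 2 and y_lathe time = 3.5.
Δz = y_mill time·Δb = 2 × (-4) = -8, so new z* = 207 − 8 = 199.

199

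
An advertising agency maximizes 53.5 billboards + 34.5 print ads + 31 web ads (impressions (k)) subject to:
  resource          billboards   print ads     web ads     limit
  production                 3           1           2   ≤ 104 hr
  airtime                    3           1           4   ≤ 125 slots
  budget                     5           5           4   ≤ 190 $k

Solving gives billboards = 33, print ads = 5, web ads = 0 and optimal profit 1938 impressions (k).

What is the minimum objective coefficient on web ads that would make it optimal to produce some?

Check each constraint at x*: production 104/104 (tight); airtime 104/125 (slack 21); budget 190/190 (tight).
By complementary slackness, y = 0 for the non-binding constraint.
Dual feasibility on the basic columns requires 3·y_production + 5·y_budget = 53.5, 1·y_production + 5·y_budget = 34.5.
This yields shadow prices y_production = 9.5, y_budget = 5.
web ads enters the basis when its profit ≥ yᵀa₃ = 9.5·2 + 5·4 = 39.

39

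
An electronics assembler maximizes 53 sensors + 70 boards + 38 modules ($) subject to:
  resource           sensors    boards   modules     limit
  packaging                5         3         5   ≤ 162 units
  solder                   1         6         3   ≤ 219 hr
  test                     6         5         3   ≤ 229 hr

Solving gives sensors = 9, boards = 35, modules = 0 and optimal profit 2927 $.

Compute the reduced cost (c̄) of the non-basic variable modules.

Check each constraint at x*: packaging 150/162 (slack 12); solder 219/219 (tight); test 229/229 (tight).
By complementary slackness, y = 0 for the non-binding constraint.
The binding rows give the dual system: 1·y_solder + 6·y_test = 53 and 6·y_solder + 5·y_test = 70.
This yields shadow prices y_solder = 5, y_test = 8.
Reduced cost of modules: c₃ − yᵀa₃ = 38 − (5·3 + 8·3) = 38 − 39 = -1.

-1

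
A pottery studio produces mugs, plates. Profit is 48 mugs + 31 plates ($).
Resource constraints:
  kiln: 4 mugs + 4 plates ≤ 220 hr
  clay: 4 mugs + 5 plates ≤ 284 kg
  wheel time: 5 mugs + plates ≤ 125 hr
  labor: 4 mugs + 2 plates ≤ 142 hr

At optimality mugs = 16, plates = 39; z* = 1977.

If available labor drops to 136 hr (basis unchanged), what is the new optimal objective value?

Binding: kiln and labor. Non-binding: clay (25 unused), wheel time (6 unused).
By complementary slackness, y = 0 for the non-binding constraints.
Dual feasibility on the basic columns requires 4·y_kiln + 4·y_labor = 48, 4·y_kiln + 2·y_labor = 31.
This yields shadow prices y_kiln = 3.5, y_labor = 8.5.
Δz = y_labor·Δb = 8.5 × (-6) = -51, so new z* = 1977 − 51 = 1926.

1926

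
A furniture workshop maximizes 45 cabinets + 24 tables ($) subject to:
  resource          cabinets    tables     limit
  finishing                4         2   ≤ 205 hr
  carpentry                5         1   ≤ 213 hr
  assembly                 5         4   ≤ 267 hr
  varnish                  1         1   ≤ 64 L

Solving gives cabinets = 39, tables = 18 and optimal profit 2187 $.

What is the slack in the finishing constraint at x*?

13

finishing used = 4·39 + 2·18 = 192; slack = 205 − 192 = 13.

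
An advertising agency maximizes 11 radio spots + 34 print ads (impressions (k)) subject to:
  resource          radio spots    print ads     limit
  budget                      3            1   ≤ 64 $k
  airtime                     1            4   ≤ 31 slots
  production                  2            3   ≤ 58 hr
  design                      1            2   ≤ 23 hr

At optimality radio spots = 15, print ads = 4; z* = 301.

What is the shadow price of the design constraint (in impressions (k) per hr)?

5

Binding: airtime and design. Non-binding: budget (15 unused), production (16 unused).
Slack constraints have shadow price 0 (complementary slackness).
From A_Bᵀ y = c: 1·y_airtime + 1·y_design = 11; 4·y_airtime + 2·y_design = 34.
This yields shadow prices y_airtime = 6, y_design = 5.
Shadow price of design = 5.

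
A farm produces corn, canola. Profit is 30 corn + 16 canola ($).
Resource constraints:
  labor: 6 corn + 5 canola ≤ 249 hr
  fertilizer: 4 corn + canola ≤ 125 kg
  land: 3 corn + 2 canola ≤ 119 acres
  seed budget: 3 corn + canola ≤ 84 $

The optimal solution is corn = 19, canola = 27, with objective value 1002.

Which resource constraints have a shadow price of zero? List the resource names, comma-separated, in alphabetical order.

fertilizer, land

labor: 249/249 (binding)
fertilizer: 103/125 (slack 22)
land: 111/119 (slack 8)
seed budget: 84/84 (binding)
By complementary slackness, a constraint with positive slack has shadow price 0 → fertilizer, land.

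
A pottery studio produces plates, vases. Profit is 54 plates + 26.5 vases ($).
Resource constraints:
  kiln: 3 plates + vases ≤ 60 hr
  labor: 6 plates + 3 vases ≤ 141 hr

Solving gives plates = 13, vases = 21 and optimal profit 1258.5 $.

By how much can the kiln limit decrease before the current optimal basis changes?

13

Binding constraints: kiln, labor. The basis is B = [[3,1],[6,3]] with det 3.
Per unit decrease in kiln, x* moves by d = (-1, 2).
The basis stays optimal until plates reaches 0; allowable decrease = 13 hr.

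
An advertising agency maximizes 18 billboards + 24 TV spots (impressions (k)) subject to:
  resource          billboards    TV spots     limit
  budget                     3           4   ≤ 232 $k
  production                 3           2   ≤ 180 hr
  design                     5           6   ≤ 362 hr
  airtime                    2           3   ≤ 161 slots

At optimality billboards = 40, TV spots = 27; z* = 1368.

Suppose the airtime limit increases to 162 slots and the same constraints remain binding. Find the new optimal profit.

1372

Check each constraint at x*: budget 228/232 (slack 4); production 174/180 (slack 6); design 362/362 (tight); airtime 161/161 (tight).
Slack constraints have shadow price 0 (complementary slackness).
Dual feasibility on the basic columns requires 5·y_design + 2·y_airtime = 18, 6·y_design + 3·y_airtime = 24.
Solving: y_design = 2, y_airtime = 4.
Δz = y_airtime·Δb = 4 × (1) = 4, so new z* = 1368 + 4 = 1372.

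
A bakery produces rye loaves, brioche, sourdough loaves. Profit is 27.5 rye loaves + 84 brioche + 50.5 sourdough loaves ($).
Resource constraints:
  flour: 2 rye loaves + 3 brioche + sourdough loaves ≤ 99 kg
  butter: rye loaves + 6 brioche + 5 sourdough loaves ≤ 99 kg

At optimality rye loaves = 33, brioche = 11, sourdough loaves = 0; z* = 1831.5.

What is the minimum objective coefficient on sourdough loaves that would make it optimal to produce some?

Check each constraint at x*: flour 99/99 (tight); butter 99/99 (tight).
Dual feasibility on the basic columns requires 2·y_flour + 1·y_butter = 27.5, 3·y_flour + 6·y_butter = 84.
This yields shadow prices y_flour = 9, y_butter = 9.5.
sourdough loaves enters the basis when its profit ≥ yᵀa₃ = 9·1 + 9.5·5 = 56.5.

56.5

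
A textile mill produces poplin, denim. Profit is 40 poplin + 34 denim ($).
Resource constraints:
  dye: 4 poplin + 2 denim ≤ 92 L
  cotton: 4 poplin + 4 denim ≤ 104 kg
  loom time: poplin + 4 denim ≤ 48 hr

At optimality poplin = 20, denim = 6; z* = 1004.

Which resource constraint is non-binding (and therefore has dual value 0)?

loom time

dye: 92/92 (binding)
cotton: 104/104 (binding)
loom time: 44/48 (slack 4)
By complementary slackness, a constraint with positive slack has shadow price 0 → loom time.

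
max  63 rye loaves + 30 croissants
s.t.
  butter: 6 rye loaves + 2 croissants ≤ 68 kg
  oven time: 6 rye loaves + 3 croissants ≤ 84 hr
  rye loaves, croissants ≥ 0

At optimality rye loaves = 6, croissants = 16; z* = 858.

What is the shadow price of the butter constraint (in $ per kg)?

1.5

At the optimum: butter uses 68 of 68 (binding); oven time uses 84 of 84 (binding).
Dual feasibility on the basic columns requires 6·y_butter + 6·y_oven time = 63, 2·y_butter + 3·y_oven time = 30.
Solving: y_butter = 1.5, y_oven time = 9.
Shadow price of butter = 1.5.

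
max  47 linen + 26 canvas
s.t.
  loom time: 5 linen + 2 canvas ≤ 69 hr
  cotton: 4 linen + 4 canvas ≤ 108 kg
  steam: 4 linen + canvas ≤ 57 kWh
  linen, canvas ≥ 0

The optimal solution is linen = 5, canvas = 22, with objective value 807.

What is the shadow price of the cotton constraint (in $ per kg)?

3

Binding: loom time and cotton. Non-binding: steam (15 unused).
By complementary slackness, y = 0 for the non-binding constraint.
From A_Bᵀ y = c: 5·y_loom time + 4·y_cotton = 47; 2·y_loom time + 4·y_cotton = 26.
This yields shadow prices y_loom time = 7, y_cotton = 3.
Shadow price of cotton = 3.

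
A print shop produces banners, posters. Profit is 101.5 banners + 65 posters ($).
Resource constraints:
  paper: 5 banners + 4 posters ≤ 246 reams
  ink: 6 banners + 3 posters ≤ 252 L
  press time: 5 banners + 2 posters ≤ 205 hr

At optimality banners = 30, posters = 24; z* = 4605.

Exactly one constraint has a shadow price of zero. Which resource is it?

paper: 246/246 (binding)
ink: 252/252 (binding)
press time: 198/205 (slack 7)
By complementary slackness, a constraint with positive slack has shadow price 0 → press time.

press time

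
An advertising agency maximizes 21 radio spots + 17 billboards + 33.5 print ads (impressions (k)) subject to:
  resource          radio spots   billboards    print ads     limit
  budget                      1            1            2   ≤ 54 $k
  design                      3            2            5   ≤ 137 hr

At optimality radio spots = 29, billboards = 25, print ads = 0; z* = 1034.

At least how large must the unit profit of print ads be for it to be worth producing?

38

Check each constraint at x*: budget 54/54 (tight); design 137/137 (tight).
From A_Bᵀ y = c: 1·y_budget + 3·y_design = 21; 1·y_budget + 2·y_design = 17.
This yields shadow prices y_budget = 9, y_design = 4.
print ads enters the basis when its profit ≥ yᵀa₃ = 9·2 + 4·5 = 38.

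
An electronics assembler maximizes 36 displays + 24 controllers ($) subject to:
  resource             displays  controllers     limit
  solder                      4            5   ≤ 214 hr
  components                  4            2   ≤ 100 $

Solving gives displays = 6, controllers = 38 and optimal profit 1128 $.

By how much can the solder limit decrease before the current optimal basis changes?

Binding constraints: solder, components. The basis is B = [[4,5],[4,2]] with det -12.
Per unit decrease in solder, x* moves by d = (0.1667, -0.3333).
The basis stays optimal until controllers reaches 0; allowable decrease = 114 hr.

114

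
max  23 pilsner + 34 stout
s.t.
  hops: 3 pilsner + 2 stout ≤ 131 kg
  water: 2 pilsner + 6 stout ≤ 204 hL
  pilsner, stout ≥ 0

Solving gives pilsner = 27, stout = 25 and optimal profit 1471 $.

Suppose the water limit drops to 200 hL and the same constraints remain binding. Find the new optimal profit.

1455

Both hops and water are binding at x*.
Dual feasibility on the basic columns requires 3·y_hops + 2·y_water = 23, 2·y_hops + 6·y_water = 34.
Solving: y_hops = 5, y_water = 4.
Δz = y_water·Δb = 4 × (-4) = -16, so new z* = 1471 − 16 = 1455.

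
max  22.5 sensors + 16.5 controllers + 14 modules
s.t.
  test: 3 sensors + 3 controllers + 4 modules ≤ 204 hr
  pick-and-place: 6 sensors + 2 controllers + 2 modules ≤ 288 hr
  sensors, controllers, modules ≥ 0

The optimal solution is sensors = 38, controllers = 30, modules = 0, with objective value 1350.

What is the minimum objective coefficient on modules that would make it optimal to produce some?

At the optimum: test uses 204 of 204 (binding); pick-and-place uses 288 of 288 (binding).
The binding rows give the dual system: 3·y_test + 6·y_pick-and-place = 22.5 and 3·y_test + 2·y_pick-and-place = 16.5.
This yields shadow prices y_test = 4.5, y_pick-and-place = 1.5.
modules enters the basis when its profit ≥ yᵀa₃ = 4.5·4 + 1.5·2 = 21.

21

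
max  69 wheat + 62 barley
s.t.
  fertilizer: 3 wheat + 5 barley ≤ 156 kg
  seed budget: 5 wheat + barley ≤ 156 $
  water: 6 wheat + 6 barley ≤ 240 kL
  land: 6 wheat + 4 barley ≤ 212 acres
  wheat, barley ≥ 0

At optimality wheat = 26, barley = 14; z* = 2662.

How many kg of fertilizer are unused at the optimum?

fertilizer used = 3·26 + 5·14 = 148; slack = 156 − 148 = 8.

8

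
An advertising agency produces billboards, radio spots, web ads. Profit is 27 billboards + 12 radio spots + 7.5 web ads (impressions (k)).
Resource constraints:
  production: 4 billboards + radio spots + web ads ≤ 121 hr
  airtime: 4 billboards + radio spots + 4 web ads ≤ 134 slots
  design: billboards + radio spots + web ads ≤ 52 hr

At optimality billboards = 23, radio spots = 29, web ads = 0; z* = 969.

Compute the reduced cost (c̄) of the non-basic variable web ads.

-4.5

Check each constraint at x*: production 121/121 (tight); airtime 121/134 (slack 13); design 52/52 (tight).
By complementary slackness, y = 0 for the non-binding constraint.
From A_Bᵀ y = c: 4·y_production + 1·y_design = 27; 1·y_production + 1·y_design = 12.
Solving: y_production = 5, y_design = 7.
Reduced cost of web ads: c₃ − yᵀa₃ = 7.5 − (5·1 + 7·1) = 7.5 − 12 = -4.5.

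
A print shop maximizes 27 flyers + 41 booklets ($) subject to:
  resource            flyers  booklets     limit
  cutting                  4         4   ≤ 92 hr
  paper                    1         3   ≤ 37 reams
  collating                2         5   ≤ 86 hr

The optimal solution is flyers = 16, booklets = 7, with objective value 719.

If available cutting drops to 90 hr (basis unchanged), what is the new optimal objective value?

At the optimum: cutting uses 92 of 92 (binding); paper uses 37 of 37 (binding); collating uses 67 of 86 (slack = 19).
Since collating is not tight, its dual is 0.
The binding rows give the dual system: 4·y_cutting + 1·y_paper = 27 and 4·y_cutting + 3·y_paper = 41.
→ y_cutting = 5 and y_paper = 7.
Δz = y_cutting·Δb = 5 × (-2) = -10, so new z* = 719 − 10 = 709.

709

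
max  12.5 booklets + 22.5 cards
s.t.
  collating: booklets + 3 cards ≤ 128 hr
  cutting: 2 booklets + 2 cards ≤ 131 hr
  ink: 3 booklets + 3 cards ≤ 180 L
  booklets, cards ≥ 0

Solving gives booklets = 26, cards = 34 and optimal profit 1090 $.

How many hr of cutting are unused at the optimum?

11

cutting used = 2·26 + 2·34 = 120; slack = 131 − 120 = 11.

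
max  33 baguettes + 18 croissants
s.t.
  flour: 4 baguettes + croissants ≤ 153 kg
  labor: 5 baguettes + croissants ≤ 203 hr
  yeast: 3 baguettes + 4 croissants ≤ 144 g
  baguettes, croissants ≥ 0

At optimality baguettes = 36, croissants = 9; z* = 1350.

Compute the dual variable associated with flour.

Binding: flour and yeast. Non-binding: labor (14 unused).
Since labor is not tight, its dual is 0.
Dual feasibility on the basic columns requires 4·y_flour + 3·y_yeast = 33, 1·y_flour + 4·y_yeast = 18.
This yields shadow prices y_flour = 6, y_yeast = 3.
Shadow price of flour = 6.

6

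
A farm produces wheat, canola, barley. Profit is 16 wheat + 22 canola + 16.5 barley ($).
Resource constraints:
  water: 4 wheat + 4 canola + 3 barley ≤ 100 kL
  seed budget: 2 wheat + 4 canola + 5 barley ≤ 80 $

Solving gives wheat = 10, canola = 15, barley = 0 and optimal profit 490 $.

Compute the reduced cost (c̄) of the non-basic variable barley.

Both water and seed budget are binding at x*.
Dual feasibility on the basic columns requires 4·y_water + 2·y_seed budget = 16, 4·y_water + 4·y_seed budget = 22.
Solving: y_water = 2.5, y_seed budget = 3.
Reduced cost of barley: c₃ − yᵀa₃ = 16.5 − (2.5·3 + 3·5) = 16.5 − 22.5 = -6.

-6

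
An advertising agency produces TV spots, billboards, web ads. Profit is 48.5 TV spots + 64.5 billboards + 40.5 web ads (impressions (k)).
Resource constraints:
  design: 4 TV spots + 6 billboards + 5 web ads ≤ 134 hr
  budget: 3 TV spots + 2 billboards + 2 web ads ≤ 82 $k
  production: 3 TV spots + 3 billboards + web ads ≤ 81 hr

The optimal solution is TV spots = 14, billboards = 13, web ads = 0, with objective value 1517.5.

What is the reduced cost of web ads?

Binding: design and production. Non-binding: budget (14 unused).
Slack constraints have shadow price 0 (complementary slackness).
From A_Bᵀ y = c: 4·y_design + 3·y_production = 48.5; 6·y_design + 3·y_production = 64.5.
This yields shadow prices y_design = 8, y_production = 5.5.
Reduced cost of web ads: c₃ − yᵀa₃ = 40.5 − (8·5 + 5.5·1) = 40.5 − 45.5 = -5.

-5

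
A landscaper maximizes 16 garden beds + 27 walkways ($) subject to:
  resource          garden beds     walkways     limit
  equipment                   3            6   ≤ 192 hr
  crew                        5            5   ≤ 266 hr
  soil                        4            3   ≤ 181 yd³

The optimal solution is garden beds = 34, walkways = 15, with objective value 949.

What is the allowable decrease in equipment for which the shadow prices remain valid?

Binding constraints: equipment, soil. The basis is B = [[3,6],[4,3]] with det -15.
Per unit decrease in equipment, x* moves by d = (0.2, -0.2667).
The basis stays optimal until walkways reaches 0; allowable decrease = 56.25 hr.

56.25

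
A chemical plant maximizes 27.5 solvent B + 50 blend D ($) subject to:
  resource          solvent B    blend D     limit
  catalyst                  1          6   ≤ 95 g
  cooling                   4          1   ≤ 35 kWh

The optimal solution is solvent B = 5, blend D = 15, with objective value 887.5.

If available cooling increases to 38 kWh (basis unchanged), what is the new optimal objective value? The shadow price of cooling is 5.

Δb = 3, so new z* = 887.5 + (5)·(3) = 887.5 + 15 = 902.5.

902.5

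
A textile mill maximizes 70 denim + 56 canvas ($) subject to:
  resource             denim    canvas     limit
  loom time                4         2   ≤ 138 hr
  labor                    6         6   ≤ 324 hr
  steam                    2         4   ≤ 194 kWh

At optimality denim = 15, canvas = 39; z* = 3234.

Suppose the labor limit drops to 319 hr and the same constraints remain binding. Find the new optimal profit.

3199

Check each constraint at x*: loom time 138/138 (tight); labor 324/324 (tight); steam 186/194 (slack 8).
Slack constraints have shadow price 0 (complementary slackness).
From A_Bᵀ y = c: 4·y_loom time + 6·y_labor = 70; 2·y_loom time + 6·y_labor = 56.
Solving: y_loom time = 7, y_labor = 7.
Δz = y_labor·Δb = 7 × (-5) = -35, so new z* = 3234 − 35 = 3199.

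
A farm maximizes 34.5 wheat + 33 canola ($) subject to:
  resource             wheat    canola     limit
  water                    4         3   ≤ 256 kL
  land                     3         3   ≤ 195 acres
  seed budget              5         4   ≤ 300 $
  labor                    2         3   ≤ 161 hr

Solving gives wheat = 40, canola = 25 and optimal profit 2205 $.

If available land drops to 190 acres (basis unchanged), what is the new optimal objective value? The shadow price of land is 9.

Δb = -5, so new z* = 2205 + (9)·(-5) = 2205 − 45 = 2160.

2160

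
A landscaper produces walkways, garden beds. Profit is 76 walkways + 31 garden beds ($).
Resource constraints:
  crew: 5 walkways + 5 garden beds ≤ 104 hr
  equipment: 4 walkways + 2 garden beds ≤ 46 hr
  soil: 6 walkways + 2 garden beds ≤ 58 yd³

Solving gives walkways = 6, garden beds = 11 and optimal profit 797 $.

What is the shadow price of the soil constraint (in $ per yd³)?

Binding: equipment and soil. Non-binding: crew (19 unused).
Since crew is not tight, its dual is 0.
The binding rows give the dual system: 4·y_equipment + 6·y_soil = 76 and 2·y_equipment + 2·y_soil = 31.
This yields shadow prices y_equipment = 8.5, y_soil = 7.
Shadow price of soil = 7.

7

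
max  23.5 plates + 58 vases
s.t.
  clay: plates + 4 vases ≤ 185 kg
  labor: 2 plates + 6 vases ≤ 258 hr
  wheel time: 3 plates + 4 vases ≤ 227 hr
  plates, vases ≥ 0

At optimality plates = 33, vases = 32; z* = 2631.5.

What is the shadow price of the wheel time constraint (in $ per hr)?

2.5

Check each constraint at x*: clay 161/185 (slack 24); labor 258/258 (tight); wheel time 227/227 (tight).
By complementary slackness, y = 0 for the non-binding constraint.
Dual feasibility on the basic columns requires 2·y_labor + 3·y_wheel time = 23.5, 6·y_labor + 4·y_wheel time = 58.
→ y_labor = 8 and y_wheel time = 2.5.
Shadow price of wheel time = 2.5.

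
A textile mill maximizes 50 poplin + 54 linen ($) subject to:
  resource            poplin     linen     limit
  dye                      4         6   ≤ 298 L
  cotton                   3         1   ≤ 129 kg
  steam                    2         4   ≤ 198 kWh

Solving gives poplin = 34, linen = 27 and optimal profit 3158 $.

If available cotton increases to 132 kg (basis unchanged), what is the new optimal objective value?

3176

Binding: dye and cotton. Non-binding: steam (22 unused).
By complementary slackness, y = 0 for the non-binding constraint.
From A_Bᵀ y = c: 4·y_dye + 3·y_cotton = 50; 6·y_dye + 1·y_cotton = 54.
Solving: y_dye = 8, y_cotton = 6.
Δz = y_cotton·Δb = 6 × (3) = 18, so new z* = 3158 + 18 = 3176.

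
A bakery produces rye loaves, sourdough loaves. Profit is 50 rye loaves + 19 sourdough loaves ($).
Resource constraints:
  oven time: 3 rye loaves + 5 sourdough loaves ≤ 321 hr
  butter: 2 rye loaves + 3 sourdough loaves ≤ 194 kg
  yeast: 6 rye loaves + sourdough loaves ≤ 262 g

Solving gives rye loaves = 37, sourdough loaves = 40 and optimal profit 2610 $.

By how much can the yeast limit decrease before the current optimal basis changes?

160

Binding constraints: butter, yeast. The basis is B = [[2,3],[6,1]] with det -16.
Per unit decrease in yeast, x* moves by d = (-0.1875, 0.125).
The basis stays optimal until oven time becomes binding; allowable decrease = 160 g.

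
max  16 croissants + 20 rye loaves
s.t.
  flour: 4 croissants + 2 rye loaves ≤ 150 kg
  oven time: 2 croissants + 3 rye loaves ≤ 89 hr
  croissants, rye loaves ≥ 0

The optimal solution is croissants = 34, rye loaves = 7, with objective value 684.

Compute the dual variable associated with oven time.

6

Both flour and oven time are binding at x*.
The binding rows give the dual system: 4·y_flour + 2·y_oven time = 16 and 2·y_flour + 3·y_oven time = 20.
Solving: y_flour = 1, y_oven time = 6.
Shadow price of oven time = 6.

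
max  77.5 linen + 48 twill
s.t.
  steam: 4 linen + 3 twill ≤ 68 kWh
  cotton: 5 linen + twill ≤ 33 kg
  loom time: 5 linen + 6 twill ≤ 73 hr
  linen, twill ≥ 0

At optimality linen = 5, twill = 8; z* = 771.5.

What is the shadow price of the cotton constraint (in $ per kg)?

9

At the optimum: steam uses 44 of 68 (slack = 24); cotton uses 33 of 33 (binding); loom time uses 73 of 73 (binding).
Slack constraints have shadow price 0 (complementary slackness).
Dual feasibility on the basic columns requires 5·y_cotton + 5·y_loom time = 77.5, 1·y_cotton + 6·y_loom time = 48.
→ y_cotton = 9 and y_loom time = 6.5.
Shadow price of cotton = 9.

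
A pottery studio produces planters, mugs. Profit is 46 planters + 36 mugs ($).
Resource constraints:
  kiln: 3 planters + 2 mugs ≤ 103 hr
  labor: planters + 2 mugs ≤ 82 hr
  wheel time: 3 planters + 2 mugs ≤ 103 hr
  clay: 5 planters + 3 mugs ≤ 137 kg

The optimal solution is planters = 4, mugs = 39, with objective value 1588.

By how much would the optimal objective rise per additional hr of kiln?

Check each constraint at x*: kiln 90/103 (slack 13); labor 82/82 (tight); wheel time 90/103 (slack 13); clay 137/137 (tight).
Slack constraints have shadow price 0 (complementary slackness).
From A_Bᵀ y = c: 1·y_labor + 5·y_clay = 46; 2·y_labor + 3·y_clay = 36.
→ y_labor = 6 and y_clay = 8.
Shadow price of kiln = 0.

0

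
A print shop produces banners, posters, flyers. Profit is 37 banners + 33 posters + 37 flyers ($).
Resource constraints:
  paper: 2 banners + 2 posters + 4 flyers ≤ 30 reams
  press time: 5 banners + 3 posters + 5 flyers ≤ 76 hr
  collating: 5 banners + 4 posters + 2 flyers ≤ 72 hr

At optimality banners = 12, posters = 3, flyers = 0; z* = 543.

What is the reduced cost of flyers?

Binding: paper and collating. Non-binding: press time (7 unused).
Slack constraints have shadow price 0 (complementary slackness).
The binding rows give the dual system: 2·y_paper + 5·y_collating = 37 and 2·y_paper + 4·y_collating = 33.
This yields shadow prices y_paper = 8.5, y_collating = 4.
Reduced cost of flyers: c₃ − yᵀa₃ = 37 − (8.5·4 + 4·2) = 37 − 42 = -5.

-5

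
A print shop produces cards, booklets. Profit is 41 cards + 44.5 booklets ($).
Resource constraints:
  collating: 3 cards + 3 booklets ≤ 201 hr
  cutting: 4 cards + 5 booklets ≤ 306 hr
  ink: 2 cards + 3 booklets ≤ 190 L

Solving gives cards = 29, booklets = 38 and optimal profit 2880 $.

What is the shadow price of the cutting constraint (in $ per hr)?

Binding: collating and cutting. Non-binding: ink (18 unused).
By complementary slackness, y = 0 for the non-binding constraint.
The binding rows give the dual system: 3·y_collating + 4·y_cutting = 41 and 3·y_collating + 5·y_cutting = 44.5.
→ y_collating = 9 and y_cutting = 3.5.
Shadow price of cutting = 3.5.

3.5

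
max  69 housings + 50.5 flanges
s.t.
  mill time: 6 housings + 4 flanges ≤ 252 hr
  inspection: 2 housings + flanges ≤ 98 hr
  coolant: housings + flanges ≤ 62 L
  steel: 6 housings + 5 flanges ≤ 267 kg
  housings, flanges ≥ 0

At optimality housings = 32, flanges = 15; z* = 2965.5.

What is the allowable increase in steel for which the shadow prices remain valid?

Binding constraints: mill time, steel. The basis is B = [[6,4],[6,5]] with det 6.
Per unit increase in steel, x* moves by d = (-0.6667, 1).
The basis stays optimal until coolant becomes binding; allowable increase = 45 kg.

45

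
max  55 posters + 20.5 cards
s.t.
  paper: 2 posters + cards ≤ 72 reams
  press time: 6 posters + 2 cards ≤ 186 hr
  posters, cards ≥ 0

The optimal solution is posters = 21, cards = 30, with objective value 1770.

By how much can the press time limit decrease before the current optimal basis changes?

Binding constraints: paper, press time. The basis is B = [[2,1],[6,2]] with det -2.
Per unit decrease in press time, x* moves by d = (-0.5, 1).
The basis stays optimal until posters reaches 0; allowable decrease = 42 hr.

42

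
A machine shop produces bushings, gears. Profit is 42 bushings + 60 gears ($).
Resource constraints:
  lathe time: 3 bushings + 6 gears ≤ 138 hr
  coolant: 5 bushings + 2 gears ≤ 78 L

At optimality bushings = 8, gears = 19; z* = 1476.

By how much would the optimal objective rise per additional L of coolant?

Check each constraint at x*: lathe time 138/138 (tight); coolant 78/78 (tight).
From A_Bᵀ y = c: 3·y_lathe time + 5·y_coolant = 42; 6·y_lathe time + 2·y_coolant = 60.
→ y_lathe time = 9 and y_coolant = 3.
Shadow price of coolant = 3.

3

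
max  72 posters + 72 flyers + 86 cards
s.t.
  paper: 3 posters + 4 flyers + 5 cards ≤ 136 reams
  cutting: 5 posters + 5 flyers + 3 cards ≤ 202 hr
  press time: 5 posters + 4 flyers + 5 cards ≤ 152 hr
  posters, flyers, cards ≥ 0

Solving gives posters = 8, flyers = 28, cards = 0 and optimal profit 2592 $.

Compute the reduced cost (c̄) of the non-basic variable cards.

Check each constraint at x*: paper 136/136 (tight); cutting 180/202 (slack 22); press time 152/152 (tight).
By complementary slackness, y = 0 for the non-binding constraint.
The binding rows give the dual system: 3·y_paper + 5·y_press time = 72 and 4·y_paper + 4·y_press time = 72.
This yields shadow prices y_paper = 9, y_press time = 9.
Reduced cost of cards: c₃ − yᵀa₃ = 86 − (9·5 + 9·5) = 86 − 90 = -4.

-4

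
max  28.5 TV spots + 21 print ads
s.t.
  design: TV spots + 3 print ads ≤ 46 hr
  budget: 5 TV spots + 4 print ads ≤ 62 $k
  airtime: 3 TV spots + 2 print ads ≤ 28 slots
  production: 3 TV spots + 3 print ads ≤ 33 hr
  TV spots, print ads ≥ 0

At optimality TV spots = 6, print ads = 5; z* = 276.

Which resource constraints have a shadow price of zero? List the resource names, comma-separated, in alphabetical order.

budget, design

design: 21/46 (slack 25)
budget: 50/62 (slack 12)
airtime: 28/28 (binding)
production: 33/33 (binding)
By complementary slackness, a constraint with positive slack has shadow price 0 → budget, design.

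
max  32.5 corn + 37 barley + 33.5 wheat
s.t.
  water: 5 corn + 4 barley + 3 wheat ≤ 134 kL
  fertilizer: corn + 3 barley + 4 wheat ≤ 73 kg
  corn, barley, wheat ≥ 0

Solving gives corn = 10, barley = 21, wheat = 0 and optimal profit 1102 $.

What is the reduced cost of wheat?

-3

Check each constraint at x*: water 134/134 (tight); fertilizer 73/73 (tight).
The binding rows give the dual system: 5·y_water + 1·y_fertilizer = 32.5 and 4·y_water + 3·y_fertilizer = 37.
Solving: y_water = 5.5, y_fertilizer = 5.
Reduced cost of wheat: c₃ − yᵀa₃ = 33.5 − (5.5·3 + 5·4) = 33.5 − 36.5 = -3.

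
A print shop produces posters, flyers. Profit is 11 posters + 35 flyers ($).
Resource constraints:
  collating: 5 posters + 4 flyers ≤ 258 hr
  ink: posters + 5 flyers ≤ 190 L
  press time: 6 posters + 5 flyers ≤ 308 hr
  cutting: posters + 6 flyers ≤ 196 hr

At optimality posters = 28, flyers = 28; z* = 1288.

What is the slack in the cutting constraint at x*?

cutting used = 1·28 + 6·28 = 196; slack = 196 − 196 = 0.

0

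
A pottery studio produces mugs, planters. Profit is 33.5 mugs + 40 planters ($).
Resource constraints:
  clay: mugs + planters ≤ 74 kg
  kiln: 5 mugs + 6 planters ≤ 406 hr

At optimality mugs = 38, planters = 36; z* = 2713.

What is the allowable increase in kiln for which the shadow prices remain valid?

38

Binding constraints: clay, kiln. The basis is B = [[1,1],[5,6]] with det 1.
Per unit increase in kiln, x* moves by d = (-1, 1).
The basis stays optimal until mugs reaches 0; allowable increase = 38 hr.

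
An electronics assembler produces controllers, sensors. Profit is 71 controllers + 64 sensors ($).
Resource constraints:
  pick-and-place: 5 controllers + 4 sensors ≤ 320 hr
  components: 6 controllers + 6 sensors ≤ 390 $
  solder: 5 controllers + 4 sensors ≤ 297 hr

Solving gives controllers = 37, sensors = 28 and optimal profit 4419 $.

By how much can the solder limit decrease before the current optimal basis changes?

Binding constraints: components, solder. The basis is B = [[6,6],[5,4]] with det -6.
Per unit decrease in solder, x* moves by d = (-1, 1).
The basis stays optimal until controllers reaches 0; allowable decrease = 37 hr.

37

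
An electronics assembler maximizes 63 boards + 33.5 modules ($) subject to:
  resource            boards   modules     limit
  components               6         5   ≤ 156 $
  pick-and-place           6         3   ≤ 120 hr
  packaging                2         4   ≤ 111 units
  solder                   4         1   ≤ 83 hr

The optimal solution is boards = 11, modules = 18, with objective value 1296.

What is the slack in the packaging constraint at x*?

17

packaging used = 2·11 + 4·18 = 94; slack = 111 − 94 = 17.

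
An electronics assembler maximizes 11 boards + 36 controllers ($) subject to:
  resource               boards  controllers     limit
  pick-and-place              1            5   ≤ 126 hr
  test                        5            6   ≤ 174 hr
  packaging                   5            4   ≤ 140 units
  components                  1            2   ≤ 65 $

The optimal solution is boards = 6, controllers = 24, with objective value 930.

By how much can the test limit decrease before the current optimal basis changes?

Binding constraints: pick-and-place, test. The basis is B = [[1,5],[5,6]] with det -19.
Per unit decrease in test, x* moves by d = (-0.2632, 0.0526).
The basis stays optimal until boards reaches 0; allowable decrease = 22.8 hr.

22.8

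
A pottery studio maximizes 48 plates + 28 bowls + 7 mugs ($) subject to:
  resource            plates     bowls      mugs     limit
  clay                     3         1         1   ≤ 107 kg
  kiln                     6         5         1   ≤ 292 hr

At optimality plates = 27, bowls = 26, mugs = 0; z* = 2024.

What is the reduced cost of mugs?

-5

At the optimum: clay uses 107 of 107 (binding); kiln uses 292 of 292 (binding).
Dual feasibility on the basic columns requires 3·y_clay + 6·y_kiln = 48, 1·y_clay + 5·y_kiln = 28.
This yields shadow prices y_clay = 8, y_kiln = 4.
Reduced cost of mugs: c₃ − yᵀa₃ = 7 − (8·1 + 4·1) = 7 − 12 = -5.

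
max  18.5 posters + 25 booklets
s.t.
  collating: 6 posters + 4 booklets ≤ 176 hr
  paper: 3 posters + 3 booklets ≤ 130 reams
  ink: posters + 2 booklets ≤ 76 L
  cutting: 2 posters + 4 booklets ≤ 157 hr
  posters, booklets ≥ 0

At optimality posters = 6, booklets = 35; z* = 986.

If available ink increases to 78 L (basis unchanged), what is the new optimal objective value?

Check each constraint at x*: collating 176/176 (tight); paper 123/130 (slack 7); ink 76/76 (tight); cutting 152/157 (slack 5).
Since paper, cutting are not tight, their duals are 0.
The binding rows give the dual system: 6·y_collating + 1·y_ink = 18.5 and 4·y_collating + 2·y_ink = 25.
This yields shadow prices y_collating = 1.5, y_ink = 9.5.
Δz = y_ink·Δb = 9.5 × (2) = 19, so new z* = 986 + 19 = 1005.

1005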